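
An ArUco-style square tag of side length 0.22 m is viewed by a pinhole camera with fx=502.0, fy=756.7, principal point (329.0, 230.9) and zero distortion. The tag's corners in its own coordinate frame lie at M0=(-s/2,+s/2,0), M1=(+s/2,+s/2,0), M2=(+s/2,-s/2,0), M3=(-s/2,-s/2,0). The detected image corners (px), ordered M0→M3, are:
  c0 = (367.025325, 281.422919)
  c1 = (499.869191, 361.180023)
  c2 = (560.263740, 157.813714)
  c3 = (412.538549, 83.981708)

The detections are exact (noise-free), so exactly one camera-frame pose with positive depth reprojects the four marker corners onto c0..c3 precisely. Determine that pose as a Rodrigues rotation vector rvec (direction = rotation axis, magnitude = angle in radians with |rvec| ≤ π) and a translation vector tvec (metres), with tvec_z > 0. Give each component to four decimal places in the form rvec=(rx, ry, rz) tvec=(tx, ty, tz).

rvec=(0.2540, 0.2650, 0.3355) tvec=(0.1938, -0.0069, 0.7621)

Intrinsics K: fx=502.0, fy=756.7, cx=329.0, cy=230.9
Marker side s = 0.22 m; corners in marker frame (Z=0):
  M0 = (-0.1100, +0.1100, 0)
  M1 = (+0.1100, +0.1100, 0)
  M2 = (+0.1100, -0.1100, 0)
  M3 = (-0.1100, -0.1100, 0)
Detected image corners:
  c0 = (367.025325, 281.422919) px
  c1 = (499.869191, 361.180023) px
  c2 = (560.263740, 157.813714) px
  c3 = (412.538549, 83.981708) px
Planar DLT: solve 8×8 A·h = b for H (H[2,2]=1):
  H  [+508.01448 -66.30336 +456.67506]
  H  [+287.97554 +993.85202 +224.07649]
  H  [-0.27883 +0.37693 +1.00000]
B = K⁻¹H; ‖b₁‖=1.312223, ‖b₂‖=1.312223; λ = 2/(‖b₁‖+‖b₂‖) = 0.762065, sign → tz>0 ⇒ λ=+0.762065
r₁ = λ·B[:,0] = (+0.91045,+0.35486,-0.21249); r₂ = λ·B[:,1] = (-0.28891,+0.91325,+0.28724)
r₃ = r₁×r₂ = (+0.29598,-0.20013,+0.93399); SVD([r₁ r₂ r₃]) → R = UVᵀ:
  R  [+0.91045 -0.28891 +0.29598]
  R  [+0.35486 +0.91325 -0.20013]
  R  [-0.21249 +0.28724 +0.93399]
t = (+0.19382, -0.00687, +0.76207) m
tr R = 2.757695; θ = arccos((tr R − 1)/2) = 0.497355 rad = 28.496°
axis k = ((R−Rᵀ)₃₂, (R−Rᵀ)₁₃, (R−Rᵀ)₂₁) / (2 sinθ) = (+0.510770, +0.532871, +0.674657)
rvec = θ·k = (+0.254034, +0.265026, +0.335544)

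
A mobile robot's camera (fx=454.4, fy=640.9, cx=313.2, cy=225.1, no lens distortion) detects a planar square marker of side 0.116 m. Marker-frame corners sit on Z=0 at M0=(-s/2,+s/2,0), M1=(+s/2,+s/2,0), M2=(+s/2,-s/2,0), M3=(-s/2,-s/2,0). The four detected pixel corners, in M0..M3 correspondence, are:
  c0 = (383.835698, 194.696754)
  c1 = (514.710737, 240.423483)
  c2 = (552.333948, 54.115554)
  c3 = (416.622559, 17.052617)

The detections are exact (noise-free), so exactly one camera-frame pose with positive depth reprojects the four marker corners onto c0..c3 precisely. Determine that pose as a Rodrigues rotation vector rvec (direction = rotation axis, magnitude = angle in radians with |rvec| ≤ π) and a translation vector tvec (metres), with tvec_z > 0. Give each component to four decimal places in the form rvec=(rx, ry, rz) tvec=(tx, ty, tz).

Intrinsics K: fx=454.4, fy=640.9, cx=313.2, cy=225.1
Marker side s = 0.116 m; corners in marker frame (Z=0):
  M0 = (-0.0580, +0.0580, 0)
  M1 = (+0.0580, +0.0580, 0)
  M2 = (+0.0580, -0.0580, 0)
  M3 = (-0.0580, -0.0580, 0)
Detected image corners:
  c0 = (383.835698, 194.696754) px
  c1 = (514.710737, 240.423483) px
  c2 = (552.333948, 54.115554) px
  c3 = (416.622559, 17.052617) px
Planar DLT: solve 8×8 A·h = b for H (H[2,2]=1):
  H  [+936.75168 -212.92660 +464.92285]
  H  [+299.76981 +1592.17864 +127.04424]
  H  [-0.45428 +0.19280 +1.00000]
B = K⁻¹H; ‖b₁‖=2.497750, ‖b₂‖=2.497750; λ = 2/(‖b₁‖+‖b₂‖) = 0.400360, sign → tz>0 ⇒ λ=+0.400360
r₁ = λ·B[:,0] = (+0.95071,+0.25114,-0.18188); r₂ = λ·B[:,1] = (-0.24081,+0.96750,+0.07719)
r₃ = r₁×r₂ = (+0.19535,-0.02959,+0.98029); SVD([r₁ r₂ r₃]) → R = UVᵀ:
  R  [+0.95071 -0.24081 +0.19535]
  R  [+0.25114 +0.96750 -0.02959]
  R  [-0.18188 +0.07719 +0.98029]
t = (+0.13368, -0.06125, +0.40036) m
tr R = 2.898494; θ = arccos((tr R − 1)/2) = 0.319963 rad = 18.333°
axis k = ((R−Rᵀ)₃₂, (R−Rᵀ)₁₃, (R−Rᵀ)₂₁) / (2 sinθ) = (+0.169745, +0.599670, +0.782038)
rvec = θ·k = (+0.054312, +0.191872, +0.250223)

rvec=(0.0543, 0.1919, 0.2502) tvec=(0.1337, -0.0613, 0.4004)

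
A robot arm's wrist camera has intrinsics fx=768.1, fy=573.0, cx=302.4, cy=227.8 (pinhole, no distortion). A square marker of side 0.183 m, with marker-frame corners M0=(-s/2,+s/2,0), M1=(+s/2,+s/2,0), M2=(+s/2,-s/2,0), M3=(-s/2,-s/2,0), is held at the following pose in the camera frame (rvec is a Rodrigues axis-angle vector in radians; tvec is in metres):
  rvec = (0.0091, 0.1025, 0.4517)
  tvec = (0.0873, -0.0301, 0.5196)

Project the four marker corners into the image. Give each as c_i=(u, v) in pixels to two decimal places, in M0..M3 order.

Intrinsics K: fx=768.1, fy=573.0, cx=302.4, cy=227.8
Marker side s = 0.183 m; corners in marker frame (Z=0):
  M0 = (-0.0915, +0.0915, 0)
  M1 = (+0.0915, +0.0915, 0)
  M2 = (+0.0915, -0.0915, 0)
  M3 = (-0.0915, -0.0915, 0)
rvec = (0.0091, 0.1025, 0.4517), |rvec| = θ = 0.46327 rad = 26.544°
Rodrigues: sinθ=0.44688, 1−cosθ=0.10541; R = I + sinθ·[k]× + (1−cosθ)·[k]×²:
    [+0.89464 -0.43526 +0.10089]
    [+0.43617 +0.89975 +0.01396]
    [-0.09685 +0.03152 +0.99480]
t = (0.0873, -0.0301, 0.5196) m
M0: Pc = R·M0+t = (-0.03439, +0.01232, +0.53135); u = 768.1·(-0.03439)/0.53135 + 302.4 = 252.6937, v = 573.0·(+0.01232)/0.53135 + 227.8 = 241.0833
M1: Pc = R·M1+t = (+0.12933, +0.09214, +0.51362); u = 768.1·(+0.12933)/0.51362 + 302.4 = 495.8124, v = 573.0·(+0.09214)/0.51362 + 227.8 = 330.5891
M2: Pc = R·M2+t = (+0.20899, -0.07252, +0.50785); u = 768.1·(+0.20899)/0.50785 + 302.4 = 618.4780, v = 573.0·(-0.07252)/0.50785 + 227.8 = 145.9800
M3: Pc = R·M3+t = (+0.04527, -0.15234, +0.52558); u = 768.1·(+0.04527)/0.52558 + 302.4 = 368.5547, v = 573.0·(-0.15234)/0.52558 + 227.8 = 61.7176

c0=(252.69, 241.08) c1=(495.81, 330.59) c2=(618.48, 145.98) c3=(368.55, 61.72)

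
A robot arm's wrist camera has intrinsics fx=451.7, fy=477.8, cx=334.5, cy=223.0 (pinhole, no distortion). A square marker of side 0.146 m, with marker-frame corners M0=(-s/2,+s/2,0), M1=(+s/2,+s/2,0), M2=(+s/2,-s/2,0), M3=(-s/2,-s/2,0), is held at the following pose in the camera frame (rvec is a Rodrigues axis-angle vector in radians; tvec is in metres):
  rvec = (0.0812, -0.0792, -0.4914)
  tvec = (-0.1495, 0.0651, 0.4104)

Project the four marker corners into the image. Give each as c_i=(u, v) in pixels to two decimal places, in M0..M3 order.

c0=(138.34, 412.38) c1=(279.63, 330.25) c2=(202.03, 183.56) c3=(54.14, 265.57)

Intrinsics K: fx=451.7, fy=477.8, cx=334.5, cy=223.0
Marker side s = 0.146 m; corners in marker frame (Z=0):
  M0 = (-0.0730, +0.0730, 0)
  M1 = (+0.0730, +0.0730, 0)
  M2 = (+0.0730, -0.0730, 0)
  M3 = (-0.0730, -0.0730, 0)
rvec = (0.0812, -0.0792, -0.4914), |rvec| = θ = 0.50432 rad = 28.895°
Rodrigues: sinθ=0.48321, 1−cosθ=0.12450; R = I + sinθ·[k]× + (1−cosθ)·[k]×²:
    [+0.87873 +0.46768 -0.09542]
    [-0.47398 +0.87857 -0.05875]
    [+0.05635 +0.09685 +0.99370]
t = (-0.1495, 0.0651, 0.4104) m
M0: Pc = R·M0+t = (-0.17951, +0.16384, +0.41336); u = 451.7·(-0.17951)/0.41336 + 334.5 = 138.3424, v = 477.8·(+0.16384)/0.41336 + 223.0 = 412.3791
M1: Pc = R·M1+t = (-0.05121, +0.09464, +0.42158); u = 451.7·(-0.05121)/0.42158 + 334.5 = 279.6300, v = 477.8·(+0.09464)/0.42158 + 223.0 = 330.2543
M2: Pc = R·M2+t = (-0.11949, -0.03364, +0.40744); u = 451.7·(-0.11949)/0.40744 + 334.5 = 202.0269, v = 477.8·(-0.03364)/0.40744 + 223.0 = 183.5553
M3: Pc = R·M3+t = (-0.24779, +0.03556, +0.39922); u = 451.7·(-0.24779)/0.39922 + 334.5 = 54.1356, v = 477.8·(+0.03556)/0.39922 + 223.0 = 265.5655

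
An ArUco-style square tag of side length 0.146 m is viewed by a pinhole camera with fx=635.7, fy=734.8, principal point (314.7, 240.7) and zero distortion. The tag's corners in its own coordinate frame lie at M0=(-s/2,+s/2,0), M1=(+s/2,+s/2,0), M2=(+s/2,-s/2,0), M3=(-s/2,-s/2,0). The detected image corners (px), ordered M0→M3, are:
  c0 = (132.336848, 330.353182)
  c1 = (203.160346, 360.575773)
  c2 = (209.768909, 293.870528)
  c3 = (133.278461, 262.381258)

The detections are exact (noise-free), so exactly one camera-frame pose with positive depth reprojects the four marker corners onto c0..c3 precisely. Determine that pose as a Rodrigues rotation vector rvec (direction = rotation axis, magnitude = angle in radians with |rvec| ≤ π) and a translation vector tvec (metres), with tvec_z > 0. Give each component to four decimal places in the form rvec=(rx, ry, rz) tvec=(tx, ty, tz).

rvec=(0.6211, 0.2266, 0.2734) tvec=(-0.2629, 0.1130, 1.1493)

Intrinsics K: fx=635.7, fy=734.8, cx=314.7, cy=240.7
Marker side s = 0.146 m; corners in marker frame (Z=0):
  M0 = (-0.0730, +0.0730, 0)
  M1 = (+0.0730, +0.0730, 0)
  M2 = (+0.0730, -0.0730, 0)
  M3 = (-0.0730, -0.0730, 0)
Detected image corners:
  c0 = (132.336848, 330.353182) px
  c1 = (203.160346, 360.575773) px
  c2 = (209.768909, 293.870528) px
  c3 = (133.278461, 262.381258) px
Planar DLT: solve 8×8 A·h = b for H (H[2,2]=1):
  H  [+485.09401 +62.73489 +169.26846]
  H  [+176.86612 +623.80501 +312.95260]
  H  [-0.11004 +0.52133 +1.00000]
B = K⁻¹H; ‖b₁‖=0.870119, ‖b₂‖=0.870119; λ = 2/(‖b₁‖+‖b₂‖) = 1.149269, sign → tz>0 ⇒ λ=+1.149269
r₁ = λ·B[:,0] = (+0.93960,+0.31806,-0.12647); r₂ = λ·B[:,1] = (-0.18319,+0.77940,+0.59914)
r₃ = r₁×r₂ = (+0.28913,-0.53979,+0.79059); SVD([r₁ r₂ r₃]) → R = UVᵀ:
  R  [+0.93960 -0.18319 +0.28913]
  R  [+0.31806 +0.77940 -0.53979]
  R  [-0.12647 +0.59914 +0.79059]
t = (-0.26292, +0.11301, +1.14927) m
tr R = 2.509592; θ = arccos((tr R − 1)/2) = 0.715453 rad = 40.992°
axis k = ((R−Rᵀ)₃₂, (R−Rᵀ)₁₃, (R−Rᵀ)₂₁) / (2 sinθ) = (+0.868141, +0.316788, +0.382068)
rvec = θ·k = (+0.621115, +0.226647, +0.273352)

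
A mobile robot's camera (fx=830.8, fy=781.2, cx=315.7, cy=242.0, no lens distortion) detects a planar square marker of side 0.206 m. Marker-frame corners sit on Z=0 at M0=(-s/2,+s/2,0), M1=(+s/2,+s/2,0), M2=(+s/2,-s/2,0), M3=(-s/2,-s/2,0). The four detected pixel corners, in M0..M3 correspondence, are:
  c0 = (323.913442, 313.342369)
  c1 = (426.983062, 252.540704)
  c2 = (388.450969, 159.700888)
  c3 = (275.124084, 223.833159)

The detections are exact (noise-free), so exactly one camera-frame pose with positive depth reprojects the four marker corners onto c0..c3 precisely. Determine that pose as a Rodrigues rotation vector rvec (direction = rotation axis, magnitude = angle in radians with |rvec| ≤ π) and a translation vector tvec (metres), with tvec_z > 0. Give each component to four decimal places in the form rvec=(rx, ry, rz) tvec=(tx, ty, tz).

rvec=(0.5378, -0.2980, -0.4884) tvec=(0.0631, -0.0052, 1.3282)

Intrinsics K: fx=830.8, fy=781.2, cx=315.7, cy=242.0
Marker side s = 0.206 m; corners in marker frame (Z=0):
  M0 = (-0.1030, +0.1030, 0)
  M1 = (+0.1030, +0.1030, 0)
  M2 = (+0.1030, -0.1030, 0)
  M3 = (-0.1030, -0.1030, 0)
Detected image corners:
  c0 = (323.913442, 313.342369) px
  c1 = (426.983062, 252.540704) px
  c2 = (388.450969, 159.700888) px
  c3 = (275.124084, 223.833159) px
Planar DLT: solve 8×8 A·h = b for H (H[2,2]=1):
  H  [+562.38692 +358.97901 +355.15686]
  H  [-277.23631 +541.56228 +238.96262]
  H  [+0.10809 +0.41658 +1.00000]
B = K⁻¹H; ‖b₁‖=0.752873, ‖b₂‖=0.752873; λ = 2/(‖b₁‖+‖b₂‖) = 1.328246, sign → tz>0 ⇒ λ=+1.328246
r₁ = λ·B[:,0] = (+0.84457,-0.51585,+0.14356); r₂ = λ·B[:,1] = (+0.36366,+0.74939,+0.55332)
r₃ = r₁×r₂ = (-0.39302,-0.41511,+0.82050); SVD([r₁ r₂ r₃]) → R = UVᵀ:
  R  [+0.84457 +0.36366 -0.39302]
  R  [-0.51585 +0.74939 -0.41511]
  R  [+0.14356 +0.55332 +0.82050]
t = (+0.06308, -0.00516, +1.32825) m
tr R = 2.414457; θ = arccos((tr R − 1)/2) = 0.785226 rad = 44.990°
axis k = ((R−Rᵀ)₃₂, (R−Rᵀ)₁₃, (R−Rᵀ)₂₁) / (2 sinθ) = (+0.684903, -0.379485, -0.622012)
rvec = θ·k = (+0.537804, -0.297981, -0.488420)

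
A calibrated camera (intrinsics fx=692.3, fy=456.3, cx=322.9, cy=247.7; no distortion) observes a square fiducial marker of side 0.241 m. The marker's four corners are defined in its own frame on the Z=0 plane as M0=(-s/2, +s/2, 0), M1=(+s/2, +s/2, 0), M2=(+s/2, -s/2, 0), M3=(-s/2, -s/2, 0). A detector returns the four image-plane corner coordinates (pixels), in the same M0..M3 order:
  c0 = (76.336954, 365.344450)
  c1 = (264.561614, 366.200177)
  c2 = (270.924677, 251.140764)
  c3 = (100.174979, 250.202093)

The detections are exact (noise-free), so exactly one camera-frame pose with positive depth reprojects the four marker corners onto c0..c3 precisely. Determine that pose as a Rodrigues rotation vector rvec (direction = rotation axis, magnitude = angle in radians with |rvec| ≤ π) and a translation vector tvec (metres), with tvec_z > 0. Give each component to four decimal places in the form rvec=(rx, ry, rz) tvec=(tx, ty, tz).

Intrinsics K: fx=692.3, fy=456.3, cx=322.9, cy=247.7
Marker side s = 0.241 m; corners in marker frame (Z=0):
  M0 = (-0.1205, +0.1205, 0)
  M1 = (+0.1205, +0.1205, 0)
  M2 = (+0.1205, -0.1205, 0)
  M3 = (-0.1205, -0.1205, 0)
Detected image corners:
  c0 = (76.336954, 365.344450) px
  c1 = (264.561614, 366.200177) px
  c2 = (270.924677, 251.140764) px
  c3 = (100.174979, 250.202093) px
Planar DLT: solve 8×8 A·h = b for H (H[2,2]=1):
  H  [+744.08948 -134.44842 +178.43298]
  H  [+5.62216 +353.23883 +305.42421]
  H  [+0.00614 -0.40347 +1.00000]
B = K⁻¹H; ‖b₁‖=1.072002, ‖b₂‖=1.072002; λ = 2/(‖b₁‖+‖b₂‖) = 0.932834, sign → tz>0 ⇒ λ=+0.932834
r₁ = λ·B[:,0] = (+0.99995,+0.00839,+0.00572); r₂ = λ·B[:,1] = (-0.00562,+0.92645,-0.37637)
r₃ = r₁×r₂ = (-0.00846,+0.37632,+0.92645); SVD([r₁ r₂ r₃]) → R = UVᵀ:
  R  [+0.99995 -0.00562 -0.00846]
  R  [+0.00839 +0.92645 +0.37632]
  R  [+0.00572 -0.37637 +0.92645]
t = (-0.19466, +0.11801, +0.93283) m
tr R = 2.852853; θ = arccos((tr R − 1)/2) = 0.385990 rad = 22.116°
axis k = ((R−Rᵀ)₃₂, (R−Rᵀ)₁₃, (R−Rᵀ)₂₁) / (2 sinθ) = (-0.999650, -0.018835, +0.018598)
rvec = θ·k = (-0.385854, -0.007270, +0.007179)

rvec=(-0.3859, -0.0073, 0.0072) tvec=(-0.1947, 0.1180, 0.9328)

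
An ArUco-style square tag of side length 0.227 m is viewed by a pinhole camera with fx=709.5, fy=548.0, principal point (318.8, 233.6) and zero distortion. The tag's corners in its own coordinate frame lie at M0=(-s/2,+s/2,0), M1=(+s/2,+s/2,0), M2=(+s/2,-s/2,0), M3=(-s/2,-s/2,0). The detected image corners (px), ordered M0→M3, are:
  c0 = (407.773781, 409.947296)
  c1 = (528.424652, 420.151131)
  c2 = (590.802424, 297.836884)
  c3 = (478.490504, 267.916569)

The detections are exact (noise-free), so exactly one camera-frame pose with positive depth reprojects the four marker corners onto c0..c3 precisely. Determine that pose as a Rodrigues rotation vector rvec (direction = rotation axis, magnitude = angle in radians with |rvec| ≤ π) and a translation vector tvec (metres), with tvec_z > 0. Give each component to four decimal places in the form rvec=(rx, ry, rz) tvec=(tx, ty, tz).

Intrinsics K: fx=709.5, fy=548.0, cx=318.8, cy=233.6
Marker side s = 0.227 m; corners in marker frame (Z=0):
  M0 = (-0.1135, +0.1135, 0)
  M1 = (+0.1135, +0.1135, 0)
  M2 = (+0.1135, -0.1135, 0)
  M3 = (-0.1135, -0.1135, 0)
Detected image corners:
  c0 = (407.773781, 409.947296) px
  c1 = (528.424652, 420.151131) px
  c2 = (590.802424, 297.836884) px
  c3 = (478.490504, 267.916569) px
Planar DLT: solve 8×8 A·h = b for H (H[2,2]=1):
  H  [+838.51879 -264.09774 +505.45262]
  H  [+314.49931 +598.34604 +350.11614]
  H  [+0.64876 +0.05527 +1.00000]
B = K⁻¹H; ‖b₁‖=1.141055, ‖b₂‖=1.141055; λ = 2/(‖b₁‖+‖b₂‖) = 0.876382, sign → tz>0 ⇒ λ=+0.876382
r₁ = λ·B[:,0] = (+0.78028,+0.26059,+0.56856); r₂ = λ·B[:,1] = (-0.34798,+0.93625,+0.04844)
r₃ = r₁×r₂ = (-0.51969,-0.23564,+0.82121); SVD([r₁ r₂ r₃]) → R = UVᵀ:
  R  [+0.78028 -0.34798 -0.51969]
  R  [+0.26059 +0.93625 -0.23564]
  R  [+0.56856 +0.04844 +0.82121]
t = (+0.23056, +0.18634, +0.87638) m
tr R = 2.537741; θ = arccos((tr R − 1)/2) = 0.693724 rad = 39.747°
axis k = ((R−Rᵀ)₃₂, (R−Rᵀ)₁₃, (R−Rᵀ)₂₁) / (2 sinθ) = (+0.222140, -0.850988, +0.475891)
rvec = θ·k = (+0.154104, -0.590351, +0.330137)

rvec=(0.1541, -0.5904, 0.3301) tvec=(0.2306, 0.1863, 0.8764)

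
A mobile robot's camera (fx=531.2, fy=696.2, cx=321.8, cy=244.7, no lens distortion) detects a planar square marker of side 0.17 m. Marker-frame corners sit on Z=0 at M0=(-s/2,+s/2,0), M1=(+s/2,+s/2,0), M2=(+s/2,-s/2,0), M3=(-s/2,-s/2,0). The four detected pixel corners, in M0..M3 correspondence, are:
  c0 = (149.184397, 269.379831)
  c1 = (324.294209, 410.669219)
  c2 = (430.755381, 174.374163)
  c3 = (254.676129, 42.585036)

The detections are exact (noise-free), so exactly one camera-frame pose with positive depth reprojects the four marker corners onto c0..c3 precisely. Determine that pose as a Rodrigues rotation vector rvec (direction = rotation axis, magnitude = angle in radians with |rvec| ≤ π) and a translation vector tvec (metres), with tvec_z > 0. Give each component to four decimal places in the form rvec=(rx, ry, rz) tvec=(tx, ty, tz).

rvec=(-0.0584, 0.0725, 0.5361) tvec=(-0.0273, -0.0141, 0.4383)

Intrinsics K: fx=531.2, fy=696.2, cx=321.8, cy=244.7
Marker side s = 0.17 m; corners in marker frame (Z=0):
  M0 = (-0.0850, +0.0850, 0)
  M1 = (+0.0850, +0.0850, 0)
  M2 = (+0.0850, -0.0850, 0)
  M3 = (-0.0850, -0.0850, 0)
Detected image corners:
  c0 = (149.184397, 269.379831) px
  c1 = (324.294209, 410.669219) px
  c2 = (430.755381, 174.374163) px
  c3 = (254.676129, 42.585036) px
Planar DLT: solve 8×8 A·h = b for H (H[2,2]=1):
  H  [+977.26497 -647.53020 +288.66972]
  H  [+759.88912 +1342.85255 +222.31569]
  H  [-0.19213 -0.08348 +1.00000]
B = K⁻¹H; ‖b₁‖=2.281803, ‖b₂‖=2.281803; λ = 2/(‖b₁‖+‖b₂‖) = 0.438250, sign → tz>0 ⇒ λ=+0.438250
r₁ = λ·B[:,0] = (+0.85727,+0.50794,-0.08420); r₂ = λ·B[:,1] = (-0.51206,+0.85817,-0.03658)
r₃ = r₁×r₂ = (+0.05367,+0.07448,+0.99578); SVD([r₁ r₂ r₃]) → R = UVᵀ:
  R  [+0.85727 -0.51206 +0.05367]
  R  [+0.50794 +0.85817 +0.07448]
  R  [-0.08420 -0.03658 +0.99578]
t = (-0.02733, -0.01409, +0.43825) m
tr R = 2.711216; θ = arccos((tr R − 1)/2) = 0.544072 rad = 31.173°
axis k = ((R−Rᵀ)₃₂, (R−Rᵀ)₁₃, (R−Rᵀ)₂₁) / (2 sinθ) = (-0.107281, +0.133180, +0.985269)
rvec = θ·k = (-0.058368, +0.072459, +0.536057)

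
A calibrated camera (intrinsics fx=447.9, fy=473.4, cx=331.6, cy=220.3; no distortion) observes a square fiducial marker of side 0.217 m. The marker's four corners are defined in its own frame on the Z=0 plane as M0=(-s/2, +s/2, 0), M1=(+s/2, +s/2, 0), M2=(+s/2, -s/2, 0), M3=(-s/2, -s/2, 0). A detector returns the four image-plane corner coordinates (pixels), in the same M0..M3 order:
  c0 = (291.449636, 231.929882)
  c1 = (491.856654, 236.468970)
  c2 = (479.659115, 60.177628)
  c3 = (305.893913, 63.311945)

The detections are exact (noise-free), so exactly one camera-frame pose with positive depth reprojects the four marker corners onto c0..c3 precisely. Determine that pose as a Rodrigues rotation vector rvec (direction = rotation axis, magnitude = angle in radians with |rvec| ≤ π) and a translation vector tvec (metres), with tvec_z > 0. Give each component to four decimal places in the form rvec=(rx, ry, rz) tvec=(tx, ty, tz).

rvec=(-0.3563, 0.1023, 0.0374) tvec=(0.0689, -0.0873, 0.5266)

Intrinsics K: fx=447.9, fy=473.4, cx=331.6, cy=220.3
Marker side s = 0.217 m; corners in marker frame (Z=0):
  M0 = (-0.1085, +0.1085, 0)
  M1 = (+0.1085, +0.1085, 0)
  M2 = (+0.1085, -0.1085, 0)
  M3 = (-0.1085, -0.1085, 0)
Detected image corners:
  c0 = (291.449636, 231.929882) px
  c1 = (491.856654, 236.468970) px
  c2 = (479.659115, 60.177628) px
  c3 = (305.893913, 63.311945) px
Planar DLT: solve 8×8 A·h = b for H (H[2,2]=1):
  H  [+778.39678 -264.38825 +390.20097]
  H  [-27.96944 +697.04864 +141.81347]
  H  [-0.20237 -0.65745 +1.00000]
B = K⁻¹H; ‖b₁‖=1.898844, ‖b₂‖=1.898844; λ = 2/(‖b₁‖+‖b₂‖) = 0.526636, sign → tz>0 ⇒ λ=+0.526636
r₁ = λ·B[:,0] = (+0.99413,+0.01848,-0.10657); r₂ = λ·B[:,1] = (-0.05453,+0.93656,-0.34624)
r₃ = r₁×r₂ = (+0.09342,+0.35002,+0.93207); SVD([r₁ r₂ r₃]) → R = UVᵀ:
  R  [+0.99413 -0.05453 +0.09342]
  R  [+0.01848 +0.93656 +0.35002]
  R  [-0.10657 -0.34624 +0.93207]
t = (+0.06890, -0.08731, +0.52664) m
tr R = 2.862766; θ = arccos((tr R − 1)/2) = 0.372603 rad = 21.349°
axis k = ((R−Rᵀ)₃₂, (R−Rᵀ)₁₃, (R−Rᵀ)₂₁) / (2 sinθ) = (-0.956292, +0.274681, +0.100276)
rvec = θ·k = (-0.356317, +0.102347, +0.037363)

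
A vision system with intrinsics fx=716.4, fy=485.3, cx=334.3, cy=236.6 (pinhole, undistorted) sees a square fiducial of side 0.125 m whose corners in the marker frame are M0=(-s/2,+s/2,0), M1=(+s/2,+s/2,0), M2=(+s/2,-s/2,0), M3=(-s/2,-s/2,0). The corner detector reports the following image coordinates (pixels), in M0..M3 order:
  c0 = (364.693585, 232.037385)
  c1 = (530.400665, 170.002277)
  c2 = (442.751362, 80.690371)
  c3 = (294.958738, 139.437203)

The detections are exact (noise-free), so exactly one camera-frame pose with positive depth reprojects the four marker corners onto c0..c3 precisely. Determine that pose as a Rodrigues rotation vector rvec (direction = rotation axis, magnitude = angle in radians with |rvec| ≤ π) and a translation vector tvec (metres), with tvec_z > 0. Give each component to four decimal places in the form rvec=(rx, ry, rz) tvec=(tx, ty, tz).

rvec=(-0.3757, 0.2211, -0.4733) tvec=(0.0498, -0.0861, 0.5045)

Intrinsics K: fx=716.4, fy=485.3, cx=334.3, cy=236.6
Marker side s = 0.125 m; corners in marker frame (Z=0):
  M0 = (-0.0625, +0.0625, 0)
  M1 = (+0.0625, +0.0625, 0)
  M2 = (+0.0625, -0.0625, 0)
  M3 = (-0.0625, -0.0625, 0)
Detected image corners:
  c0 = (364.693585, 232.037385) px
  c1 = (530.400665, 170.002277) px
  c2 = (442.751362, 80.690371) px
  c3 = (294.958738, 139.437203) px
Planar DLT: solve 8×8 A·h = b for H (H[2,2]=1):
  H  [+1153.13390 +304.10260 +405.07933]
  H  [-519.55225 +604.24706 +153.73306]
  H  [-0.23838 -0.79462 +1.00000]
B = K⁻¹H; ‖b₁‖=1.982168, ‖b₂‖=1.982168; λ = 2/(‖b₁‖+‖b₂‖) = 0.504498, sign → tz>0 ⇒ λ=+0.504498
r₁ = λ·B[:,0] = (+0.86817,-0.48147,-0.12026); r₂ = λ·B[:,1] = (+0.40122,+0.82360,-0.40089)
r₃ = r₁×r₂ = (+0.29206,+0.29979,+0.90820); SVD([r₁ r₂ r₃]) → R = UVᵀ:
  R  [+0.86817 +0.40122 +0.29206]
  R  [-0.48147 +0.82360 +0.29979]
  R  [-0.12026 -0.40089 +0.90820]
t = (+0.04984, -0.08615, +0.50450) m
tr R = 2.599967; θ = arccos((tr R − 1)/2) = 0.643529 rad = 36.871°
axis k = ((R−Rᵀ)₃₂, (R−Rᵀ)₁₃, (R−Rᵀ)₂₁) / (2 sinθ) = (-0.583872, +0.343591, -0.735553)
rvec = θ·k = (-0.375739, +0.221111, -0.473350)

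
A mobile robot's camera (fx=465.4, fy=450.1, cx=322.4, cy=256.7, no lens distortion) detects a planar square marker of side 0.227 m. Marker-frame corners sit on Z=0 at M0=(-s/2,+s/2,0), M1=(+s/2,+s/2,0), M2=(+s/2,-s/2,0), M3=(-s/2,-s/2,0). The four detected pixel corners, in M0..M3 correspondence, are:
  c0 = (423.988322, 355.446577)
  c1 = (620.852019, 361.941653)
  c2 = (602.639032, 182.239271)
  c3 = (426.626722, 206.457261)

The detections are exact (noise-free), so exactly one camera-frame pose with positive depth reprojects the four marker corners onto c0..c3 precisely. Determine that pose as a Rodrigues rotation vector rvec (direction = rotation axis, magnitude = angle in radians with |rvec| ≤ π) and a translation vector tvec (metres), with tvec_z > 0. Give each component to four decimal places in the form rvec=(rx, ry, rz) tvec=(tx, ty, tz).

rvec=(-0.2969, 0.5512, -0.0011) tvec=(0.2443, 0.0216, 0.6083)

Intrinsics K: fx=465.4, fy=450.1, cx=322.4, cy=256.7
Marker side s = 0.227 m; corners in marker frame (Z=0):
  M0 = (-0.1135, +0.1135, 0)
  M1 = (+0.1135, +0.1135, 0)
  M2 = (+0.1135, -0.1135, 0)
  M3 = (-0.1135, -0.1135, 0)
Detected image corners:
  c0 = (423.988322, 355.446577) px
  c1 = (620.852019, 361.941653) px
  c2 = (602.639032, 182.239271) px
  c3 = (426.626722, 206.457261) px
Planar DLT: solve 8×8 A·h = b for H (H[2,2]=1):
  H  [+379.26060 -207.22375 +509.35316]
  H  [-277.01590 +591.03390 +272.68277]
  H  [-0.84792 -0.45727 +1.00000]
B = K⁻¹H; ‖b₁‖=1.644019, ‖b₂‖=1.644019; λ = 2/(‖b₁‖+‖b₂‖) = 0.608266, sign → tz>0 ⇒ λ=+0.608266
r₁ = λ·B[:,0] = (+0.85297,-0.08021,-0.51576); r₂ = λ·B[:,1] = (-0.07816,+0.95735,-0.27814)
r₃ = r₁×r₂ = (+0.51608,+0.27756,+0.81033); SVD([r₁ r₂ r₃]) → R = UVᵀ:
  R  [+0.85297 -0.07816 +0.51608]
  R  [-0.08021 +0.95735 +0.27756]
  R  [-0.51576 -0.27814 +0.81033]
t = (+0.24434, +0.02160, +0.60827) m
tr R = 2.620650; θ = arccos((tr R − 1)/2) = 0.626090 rad = 35.872°
axis k = ((R−Rᵀ)₃₂, (R−Rᵀ)₁₃, (R−Rᵀ)₂₁) / (2 sinθ) = (-0.474164, +0.880435, -0.001756)
rvec = θ·k = (-0.296869, +0.551231, -0.001099)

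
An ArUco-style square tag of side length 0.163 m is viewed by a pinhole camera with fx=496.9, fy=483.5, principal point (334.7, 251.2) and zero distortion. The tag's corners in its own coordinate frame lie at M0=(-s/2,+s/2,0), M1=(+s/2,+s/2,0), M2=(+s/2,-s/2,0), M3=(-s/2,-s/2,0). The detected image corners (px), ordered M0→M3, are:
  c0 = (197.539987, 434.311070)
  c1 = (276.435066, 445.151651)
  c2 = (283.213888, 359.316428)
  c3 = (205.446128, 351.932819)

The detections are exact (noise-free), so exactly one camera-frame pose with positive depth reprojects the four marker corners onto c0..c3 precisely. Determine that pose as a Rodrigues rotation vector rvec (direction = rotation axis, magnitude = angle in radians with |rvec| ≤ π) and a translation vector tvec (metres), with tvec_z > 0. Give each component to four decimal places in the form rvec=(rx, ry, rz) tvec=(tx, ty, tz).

rvec=(-0.1139, 0.2301, 0.0546) tvec=(-0.1831, 0.2900, 0.9602)

Intrinsics K: fx=496.9, fy=483.5, cx=334.7, cy=251.2
Marker side s = 0.163 m; corners in marker frame (Z=0):
  M0 = (-0.0815, +0.0815, 0)
  M1 = (+0.0815, +0.0815, 0)
  M2 = (+0.0815, -0.0815, 0)
  M3 = (-0.0815, -0.0815, 0)
Detected image corners:
  c0 = (197.539987, 434.311070) px
  c1 = (276.435066, 445.151651) px
  c2 = (283.213888, 359.316428) px
  c3 = (205.446128, 351.932819) px
Planar DLT: solve 8×8 A·h = b for H (H[2,2]=1):
  H  [+422.73391 -71.77946 +239.92534]
  H  [-39.69822 +471.72051 +397.20905]
  H  [-0.24016 -0.11080 +1.00000]
B = K⁻¹H; ‖b₁‖=1.041472, ‖b₂‖=1.041472; λ = 2/(‖b₁‖+‖b₂‖) = 0.960179, sign → tz>0 ⇒ λ=+0.960179
r₁ = λ·B[:,0] = (+0.97219,+0.04097,-0.23059); r₂ = λ·B[:,1] = (-0.06704,+0.99206,-0.10639)
r₃ = r₁×r₂ = (+0.22440,+0.11889,+0.96722); SVD([r₁ r₂ r₃]) → R = UVᵀ:
  R  [+0.97219 -0.06704 +0.22440]
  R  [+0.04097 +0.99206 +0.11889]
  R  [-0.23059 -0.10639 +0.96722]
t = (-0.18314, +0.28996, +0.96018) m
tr R = 2.931466; θ = arccos((tr R − 1)/2) = 0.262544 rad = 15.043°
axis k = ((R−Rᵀ)₃₂, (R−Rᵀ)₁₃, (R−Rᵀ)₂₁) / (2 sinθ) = (-0.434007, +0.876552, +0.208075)
rvec = θ·k = (-0.113946, +0.230133, +0.054629)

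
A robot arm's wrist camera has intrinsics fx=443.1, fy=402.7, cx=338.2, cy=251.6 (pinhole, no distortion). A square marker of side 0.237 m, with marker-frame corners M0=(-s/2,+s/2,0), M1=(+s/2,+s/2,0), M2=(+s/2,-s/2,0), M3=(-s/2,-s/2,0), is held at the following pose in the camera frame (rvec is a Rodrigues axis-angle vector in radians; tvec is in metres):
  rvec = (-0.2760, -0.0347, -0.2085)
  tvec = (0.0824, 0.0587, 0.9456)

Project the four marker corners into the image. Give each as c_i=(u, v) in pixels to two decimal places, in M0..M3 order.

c0=(333.95, 337.70) c1=(445.47, 315.64) c2=(416.28, 220.34) c3=(311.58, 239.50)

Intrinsics K: fx=443.1, fy=402.7, cx=338.2, cy=251.6
Marker side s = 0.237 m; corners in marker frame (Z=0):
  M0 = (-0.1185, +0.1185, 0)
  M1 = (+0.1185, +0.1185, 0)
  M2 = (+0.1185, -0.1185, 0)
  M3 = (-0.1185, -0.1185, 0)
rvec = (-0.2760, -0.0347, -0.2085), |rvec| = θ = 0.34764 rad = 19.918°
Rodrigues: sinθ=0.34068, 1−cosθ=0.05982; R = I + sinθ·[k]× + (1−cosθ)·[k]×²:
    [+0.97789 +0.20907 -0.00552]
    [-0.19959 +0.94078 +0.27406]
    [+0.06249 -0.26689 +0.96170]
t = (0.0824, 0.0587, 0.9456) m
M0: Pc = R·M0+t = (-0.00871, +0.19383, +0.90657); u = 443.1·(-0.00871)/0.90657 + 338.2 = 333.9452, v = 402.7·(+0.19383)/0.90657 + 251.6 = 337.7010
M1: Pc = R·M1+t = (+0.22305, +0.14653, +0.92138); u = 443.1·(+0.22305)/0.92138 + 338.2 = 445.4688, v = 402.7·(+0.14653)/0.92138 + 251.6 = 315.6433
M2: Pc = R·M2+t = (+0.17351, -0.07643, +0.98463); u = 443.1·(+0.17351)/0.98463 + 338.2 = 416.2801, v = 402.7·(-0.07643)/0.98463 + 251.6 = 220.3401
M3: Pc = R·M3+t = (-0.05825, -0.02913, +0.96982); u = 443.1·(-0.05825)/0.96982 + 338.2 = 311.5845, v = 402.7·(-0.02913)/0.96982 + 251.6 = 239.5039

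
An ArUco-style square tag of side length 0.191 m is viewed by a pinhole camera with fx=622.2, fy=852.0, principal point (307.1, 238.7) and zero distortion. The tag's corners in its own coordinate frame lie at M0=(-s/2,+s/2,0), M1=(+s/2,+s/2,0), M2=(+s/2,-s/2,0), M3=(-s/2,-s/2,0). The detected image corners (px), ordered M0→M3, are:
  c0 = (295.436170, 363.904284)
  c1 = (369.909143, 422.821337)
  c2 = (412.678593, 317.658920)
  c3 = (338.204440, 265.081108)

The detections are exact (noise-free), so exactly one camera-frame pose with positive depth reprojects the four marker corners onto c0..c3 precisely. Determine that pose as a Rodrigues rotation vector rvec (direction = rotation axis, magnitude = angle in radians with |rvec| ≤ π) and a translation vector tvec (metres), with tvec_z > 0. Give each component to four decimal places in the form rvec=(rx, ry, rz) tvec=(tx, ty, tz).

rvec=(-0.2861, 0.2911, 0.5043) tvec=(0.1025, 0.1652, 1.3756)

Intrinsics K: fx=622.2, fy=852.0, cx=307.1, cy=238.7
Marker side s = 0.191 m; corners in marker frame (Z=0):
  M0 = (-0.0955, +0.0955, 0)
  M1 = (+0.0955, +0.0955, 0)
  M2 = (+0.0955, -0.0955, 0)
  M3 = (-0.0955, -0.0955, 0)
Detected image corners:
  c0 = (295.436170, 363.904284) px
  c1 = (369.909143, 422.821337) px
  c2 = (412.678593, 317.658920) px
  c3 = (338.204440, 265.081108) px
Planar DLT: solve 8×8 A·h = b for H (H[2,2]=1):
  H  [+302.21221 -274.25688 +353.46656]
  H  [+206.84013 +484.92698 +341.01465]
  H  [-0.24771 -0.14217 +1.00000]
B = K⁻¹H; ‖b₁‖=0.726940, ‖b₂‖=0.726940; λ = 2/(‖b₁‖+‖b₂‖) = 1.375630, sign → tz>0 ⇒ λ=+1.375630
r₁ = λ·B[:,0] = (+0.83635,+0.42943,-0.34075); r₂ = λ·B[:,1] = (-0.50983,+0.83775,-0.19557)
r₃ = r₁×r₂ = (+0.20148,+0.33729,+0.91959); SVD([r₁ r₂ r₃]) → R = UVᵀ:
  R  [+0.83635 -0.50983 +0.20148]
  R  [+0.42943 +0.83775 +0.33729]
  R  [-0.34075 -0.19557 +0.91959]
t = (+0.10251, +0.16520, +1.37563) m
tr R = 2.593687; θ = arccos((tr R − 1)/2) = 0.648744 rad = 37.170°
axis k = ((R−Rᵀ)₃₂, (R−Rᵀ)₁₃, (R−Rᵀ)₂₁) / (2 sinθ) = (-0.440978, +0.448728, +0.777291)
rvec = θ·k = (-0.286081, +0.291109, +0.504263)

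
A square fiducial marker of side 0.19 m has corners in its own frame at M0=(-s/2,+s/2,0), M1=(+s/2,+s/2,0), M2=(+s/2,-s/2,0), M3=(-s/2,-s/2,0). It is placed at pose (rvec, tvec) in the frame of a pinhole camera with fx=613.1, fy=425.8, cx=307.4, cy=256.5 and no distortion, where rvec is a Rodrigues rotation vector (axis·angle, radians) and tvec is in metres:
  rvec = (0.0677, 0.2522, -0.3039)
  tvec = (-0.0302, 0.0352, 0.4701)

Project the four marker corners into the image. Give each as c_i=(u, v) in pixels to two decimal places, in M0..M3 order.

c0=(197.64, 387.53) c1=(425.51, 349.88) c2=(346.95, 177.17) c3=(124.37, 232.29)

Intrinsics K: fx=613.1, fy=425.8, cx=307.4, cy=256.5
Marker side s = 0.19 m; corners in marker frame (Z=0):
  M0 = (-0.0950, +0.0950, 0)
  M1 = (+0.0950, +0.0950, 0)
  M2 = (+0.0950, -0.0950, 0)
  M3 = (-0.0950, -0.0950, 0)
rvec = (0.0677, 0.2522, -0.3039), |rvec| = θ = 0.40068 rad = 22.957°
Rodrigues: sinθ=0.39004, 1−cosθ=0.07920; R = I + sinθ·[k]× + (1−cosθ)·[k]×²:
    [+0.92306 +0.30426 +0.23536]
    [-0.28741 +0.95218 -0.10371]
    [-0.25566 +0.02809 +0.96636]
t = (-0.0302, 0.0352, 0.4701) m
M0: Pc = R·M0+t = (-0.08899, +0.15296, +0.49706); u = 613.1·(-0.08899)/0.49706 + 307.4 = 197.6390, v = 425.8·(+0.15296)/0.49706 + 256.5 = 387.5328
M1: Pc = R·M1+t = (+0.08639, +0.09835, +0.44848); u = 613.1·(+0.08639)/0.44848 + 307.4 = 425.5068, v = 425.8·(+0.09835)/0.44848 + 256.5 = 349.8787
M2: Pc = R·M2+t = (+0.02859, -0.08256, +0.44314); u = 613.1·(+0.02859)/0.44314 + 307.4 = 346.9495, v = 425.8·(-0.08256)/0.44314 + 256.5 = 177.1706
M3: Pc = R·M3+t = (-0.14679, -0.02795, +0.49172); u = 613.1·(-0.14679)/0.49172 + 307.4 = 124.3686, v = 425.8·(-0.02795)/0.49172 + 256.5 = 232.2945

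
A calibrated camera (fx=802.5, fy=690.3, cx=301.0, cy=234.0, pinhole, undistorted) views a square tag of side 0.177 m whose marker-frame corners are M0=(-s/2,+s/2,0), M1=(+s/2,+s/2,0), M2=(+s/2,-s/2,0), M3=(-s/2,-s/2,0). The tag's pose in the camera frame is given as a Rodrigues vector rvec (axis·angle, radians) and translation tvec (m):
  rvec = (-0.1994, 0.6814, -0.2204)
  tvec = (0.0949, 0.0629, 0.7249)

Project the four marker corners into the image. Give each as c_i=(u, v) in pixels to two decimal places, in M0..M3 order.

Intrinsics K: fx=802.5, fy=690.3, cx=301.0, cy=234.0
Marker side s = 0.177 m; corners in marker frame (Z=0):
  M0 = (-0.0885, +0.0885, 0)
  M1 = (+0.0885, +0.0885, 0)
  M2 = (+0.0885, -0.0885, 0)
  M3 = (-0.0885, -0.0885, 0)
rvec = (-0.1994, 0.6814, -0.2204), |rvec| = θ = 0.74340 rad = 42.594°
Rodrigues: sinθ=0.67679, 1−cosθ=0.26383; R = I + sinθ·[k]× + (1−cosθ)·[k]×²:
    [+0.75515 +0.13579 +0.64133]
    [-0.26552 +0.95783 +0.10984]
    [-0.59937 -0.25323 +0.75936]
t = (0.0949, 0.0629, 0.7249) m
M0: Pc = R·M0+t = (+0.04009, +0.17117, +0.75553); u = 802.5·(+0.04009)/0.75553 + 301.0 = 343.5782, v = 690.3·(+0.17117)/0.75553 + 234.0 = 390.3875
M1: Pc = R·M1+t = (+0.17375, +0.12417, +0.64944); u = 802.5·(+0.17375)/0.64944 + 301.0 = 515.6958, v = 690.3·(+0.12417)/0.64944 + 234.0 = 365.9808
M2: Pc = R·M2+t = (+0.14971, -0.04537, +0.69427); u = 802.5·(+0.14971)/0.69427 + 301.0 = 474.0535, v = 690.3·(-0.04537)/0.69427 + 234.0 = 188.8931
M3: Pc = R·M3+t = (+0.01605, +0.00163, +0.80036); u = 802.5·(+0.01605)/0.80036 + 301.0 = 317.0946, v = 690.3·(+0.00163)/0.80036 + 234.0 = 235.4062

c0=(343.58, 390.39) c1=(515.70, 365.98) c2=(474.05, 188.89) c3=(317.09, 235.41)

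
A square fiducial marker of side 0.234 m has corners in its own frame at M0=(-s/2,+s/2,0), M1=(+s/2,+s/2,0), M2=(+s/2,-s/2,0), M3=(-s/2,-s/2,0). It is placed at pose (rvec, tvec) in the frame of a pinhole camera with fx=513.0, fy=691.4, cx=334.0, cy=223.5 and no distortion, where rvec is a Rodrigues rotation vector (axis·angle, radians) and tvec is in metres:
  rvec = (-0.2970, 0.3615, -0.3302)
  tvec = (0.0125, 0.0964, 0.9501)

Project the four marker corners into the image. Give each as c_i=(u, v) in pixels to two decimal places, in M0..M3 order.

c0=(301.20, 402.66) c1=(419.68, 349.40) c2=(379.86, 185.84) c3=(273.24, 245.98)

Intrinsics K: fx=513.0, fy=691.4, cx=334.0, cy=223.5
Marker side s = 0.234 m; corners in marker frame (Z=0):
  M0 = (-0.1170, +0.1170, 0)
  M1 = (+0.1170, +0.1170, 0)
  M2 = (+0.1170, -0.1170, 0)
  M3 = (-0.1170, -0.1170, 0)
rvec = (-0.2970, 0.3615, -0.3302), |rvec| = θ = 0.57265 rad = 32.810°
Rodrigues: sinθ=0.54186, 1−cosθ=0.15953; R = I + sinθ·[k]× + (1−cosθ)·[k]×²:
    [+0.88338 +0.26022 +0.38977]
    [-0.36468 +0.90405 +0.22296]
    [-0.29435 -0.33910 +0.89351]
t = (0.0125, 0.0964, 0.9501) m
M0: Pc = R·M0+t = (-0.06041, +0.24484, +0.94486); u = 513.0·(-0.06041)/0.94486 + 334.0 = 301.2010, v = 691.4·(+0.24484)/0.94486 + 223.5 = 402.6610
M1: Pc = R·M1+t = (+0.14630, +0.15951, +0.87599); u = 513.0·(+0.14630)/0.87599 + 334.0 = 419.6777, v = 691.4·(+0.15951)/0.87599 + 223.5 = 349.3952
M2: Pc = R·M2+t = (+0.08541, -0.05204, +0.95534); u = 513.0·(+0.08541)/0.95534 + 334.0 = 379.8641, v = 691.4·(-0.05204)/0.95534 + 223.5 = 185.8369
M3: Pc = R·M3+t = (-0.12130, +0.03329, +1.02421); u = 513.0·(-0.12130)/1.02421 + 334.0 = 273.2438, v = 691.4·(+0.03329)/1.02421 + 223.5 = 245.9753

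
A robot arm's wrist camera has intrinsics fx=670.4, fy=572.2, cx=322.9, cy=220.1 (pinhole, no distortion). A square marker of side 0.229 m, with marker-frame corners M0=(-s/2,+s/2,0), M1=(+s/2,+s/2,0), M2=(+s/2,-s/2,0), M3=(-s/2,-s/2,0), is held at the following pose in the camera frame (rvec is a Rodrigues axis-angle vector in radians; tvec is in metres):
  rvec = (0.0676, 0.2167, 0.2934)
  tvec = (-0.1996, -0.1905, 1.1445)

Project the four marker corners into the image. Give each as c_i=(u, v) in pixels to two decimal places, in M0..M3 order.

Intrinsics K: fx=670.4, fy=572.2, cx=322.9, cy=220.1
Marker side s = 0.229 m; corners in marker frame (Z=0):
  M0 = (-0.1145, +0.1145, 0)
  M1 = (+0.1145, +0.1145, 0)
  M2 = (+0.1145, -0.1145, 0)
  M3 = (-0.1145, -0.1145, 0)
rvec = (0.0676, 0.2167, 0.2934), |rvec| = θ = 0.37096 rad = 21.255°
Rodrigues: sinθ=0.36251, 1−cosθ=0.06802; R = I + sinθ·[k]× + (1−cosθ)·[k]×²:
    [+0.93424 -0.27948 +0.22157]
    [+0.29396 +0.95519 -0.03463]
    [-0.20196 +0.09749 +0.97453]
t = (-0.1996, -0.1905, 1.1445) m
M0: Pc = R·M0+t = (-0.33857, -0.11479, +1.17879); u = 670.4·(-0.33857)/1.17879 + 322.9 = 130.3482, v = 572.2·(-0.11479)/1.17879 + 220.1 = 164.3799
M1: Pc = R·M1+t = (-0.12463, -0.04747, +1.13254); u = 670.4·(-0.12463)/1.13254 + 322.9 = 249.1261, v = 572.2·(-0.04747)/1.13254 + 220.1 = 196.1151
M2: Pc = R·M2+t = (-0.06063, -0.26621, +1.11021); u = 670.4·(-0.06063)/1.11021 + 322.9 = 286.2889, v = 572.2·(-0.26621)/1.11021 + 220.1 = 82.8957
M3: Pc = R·M3+t = (-0.27457, -0.33353, +1.15646); u = 670.4·(-0.27457)/1.15646 + 322.9 = 163.7319, v = 572.2·(-0.33353)/1.15646 + 220.1 = 55.0756

c0=(130.35, 164.38) c1=(249.13, 196.12) c2=(286.29, 82.90) c3=(163.73, 55.08)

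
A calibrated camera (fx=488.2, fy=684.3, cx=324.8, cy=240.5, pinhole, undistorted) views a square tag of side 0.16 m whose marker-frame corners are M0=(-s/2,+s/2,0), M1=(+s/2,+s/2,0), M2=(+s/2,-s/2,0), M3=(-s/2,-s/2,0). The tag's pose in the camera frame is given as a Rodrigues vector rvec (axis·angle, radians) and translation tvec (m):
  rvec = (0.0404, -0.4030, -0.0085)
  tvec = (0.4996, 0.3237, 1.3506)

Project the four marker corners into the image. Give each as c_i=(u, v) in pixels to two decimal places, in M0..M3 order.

c0=(482.07, 450.02) c1=(526.82, 439.25) c2=(527.76, 360.85) c3=(482.84, 367.94)

Intrinsics K: fx=488.2, fy=684.3, cx=324.8, cy=240.5
Marker side s = 0.16 m; corners in marker frame (Z=0):
  M0 = (-0.0800, +0.0800, 0)
  M1 = (+0.0800, +0.0800, 0)
  M2 = (+0.0800, -0.0800, 0)
  M3 = (-0.0800, -0.0800, 0)
rvec = (0.0404, -0.4030, -0.0085), |rvec| = θ = 0.40511 rad = 23.211°
Rodrigues: sinθ=0.39412, 1−cosθ=0.08094; R = I + sinθ·[k]× + (1−cosθ)·[k]×²:
    [+0.91986 +0.00024 -0.39224]
    [-0.01630 +0.99916 -0.03761]
    [+0.39190 +0.04099 +0.91910]
t = (0.4996, 0.3237, 1.3506) m
M0: Pc = R·M0+t = (+0.42603, +0.40494, +1.32253); u = 488.2·(+0.42603)/1.32253 + 324.8 = 482.0654, v = 684.3·(+0.40494)/1.32253 + 240.5 = 450.0217
M1: Pc = R·M1+t = (+0.57321, +0.40233, +1.38523); u = 488.2·(+0.57321)/1.38523 + 324.8 = 526.8170, v = 684.3·(+0.40233)/1.38523 + 240.5 = 439.2492
M2: Pc = R·M2+t = (+0.57317, +0.24246, +1.37867); u = 488.2·(+0.57317)/1.37867 + 324.8 = 527.7645, v = 684.3·(+0.24246)/1.37867 + 240.5 = 360.8460
M3: Pc = R·M3+t = (+0.42599, +0.24507, +1.31597); u = 488.2·(+0.42599)/1.31597 + 324.8 = 482.8350, v = 684.3·(+0.24507)/1.31597 + 240.5 = 367.9363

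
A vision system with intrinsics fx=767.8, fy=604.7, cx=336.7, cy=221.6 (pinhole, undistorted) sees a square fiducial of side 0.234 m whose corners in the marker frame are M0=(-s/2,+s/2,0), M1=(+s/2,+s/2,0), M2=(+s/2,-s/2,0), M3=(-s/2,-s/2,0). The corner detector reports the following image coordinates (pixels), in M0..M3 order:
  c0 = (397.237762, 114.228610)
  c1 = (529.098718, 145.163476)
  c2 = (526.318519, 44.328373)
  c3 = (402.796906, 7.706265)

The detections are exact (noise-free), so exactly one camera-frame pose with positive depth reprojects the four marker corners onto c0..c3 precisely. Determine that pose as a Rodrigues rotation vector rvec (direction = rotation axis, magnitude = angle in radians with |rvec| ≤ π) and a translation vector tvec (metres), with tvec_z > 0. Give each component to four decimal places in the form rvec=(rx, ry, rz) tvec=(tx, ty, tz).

rvec=(-0.3136, -0.4246, 0.1335) tvec=(0.1997, -0.2832, 1.1829)

Intrinsics K: fx=767.8, fy=604.7, cx=336.7, cy=221.6
Marker side s = 0.234 m; corners in marker frame (Z=0):
  M0 = (-0.1170, +0.1170, 0)
  M1 = (+0.1170, +0.1170, 0)
  M2 = (+0.1170, -0.1170, 0)
  M3 = (-0.1170, -0.1170, 0)
Detected image corners:
  c0 = (397.237762, 114.228610) px
  c1 = (529.098718, 145.163476) px
  c2 = (526.318519, 44.328373) px
  c3 = (402.796906, 7.706265) px
Planar DLT: solve 8×8 A·h = b for H (H[2,2]=1):
  H  [+695.49961 -133.08823 +466.30714]
  H  [+169.98554 +421.15564 +76.82593]
  H  [+0.32420 -0.27557 +1.00000]
B = K⁻¹H; ‖b₁‖=0.845358, ‖b₂‖=0.845358; λ = 2/(‖b₁‖+‖b₂‖) = 1.182931, sign → tz>0 ⇒ λ=+1.182931
r₁ = λ·B[:,0] = (+0.90336,+0.19199,+0.38351); r₂ = λ·B[:,1] = (-0.06210,+0.94334,-0.32598)
r₃ = r₁×r₂ = (-0.42436,+0.27066,+0.86409); SVD([r₁ r₂ r₃]) → R = UVᵀ:
  R  [+0.90336 -0.06210 -0.42436]
  R  [+0.19199 +0.94334 +0.27066]
  R  [+0.38351 -0.32598 +0.86409]
t = (+0.19968, -0.28321, +1.18293) m
tr R = 2.710792; θ = arccos((tr R − 1)/2) = 0.544482 rad = 31.197°
axis k = ((R−Rᵀ)₃₂, (R−Rᵀ)₁₃, (R−Rᵀ)₂₁) / (2 sinθ) = (-0.575937, -0.779833, +0.245268)
rvec = θ·k = (-0.313587, -0.424605, +0.133544)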